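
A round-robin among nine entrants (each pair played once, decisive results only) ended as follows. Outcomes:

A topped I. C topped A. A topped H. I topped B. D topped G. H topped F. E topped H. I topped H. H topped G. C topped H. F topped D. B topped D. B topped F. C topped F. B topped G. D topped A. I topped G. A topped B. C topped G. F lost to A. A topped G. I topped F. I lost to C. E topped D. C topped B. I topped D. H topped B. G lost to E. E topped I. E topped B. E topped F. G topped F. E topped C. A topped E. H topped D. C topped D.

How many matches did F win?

1

F's results: beat D; lost to A, B, C, E, G, H, I.
That is 1 win.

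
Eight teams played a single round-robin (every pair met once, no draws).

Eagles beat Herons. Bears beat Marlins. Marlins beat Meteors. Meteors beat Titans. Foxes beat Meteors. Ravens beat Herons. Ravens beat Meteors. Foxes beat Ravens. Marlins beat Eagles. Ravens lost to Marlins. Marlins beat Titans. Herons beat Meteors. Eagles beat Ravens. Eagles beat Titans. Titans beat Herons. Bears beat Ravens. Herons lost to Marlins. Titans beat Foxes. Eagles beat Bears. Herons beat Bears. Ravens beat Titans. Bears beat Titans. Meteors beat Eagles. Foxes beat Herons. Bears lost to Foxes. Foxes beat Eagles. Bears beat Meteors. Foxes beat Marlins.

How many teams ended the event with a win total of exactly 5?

Win totals: Marlins 5, Bears 4, Foxes 6, Ravens 3, Meteors 2, Titans 2, Eagles 4, Herons 2.
Exactly 5: Marlins — 1 team.

1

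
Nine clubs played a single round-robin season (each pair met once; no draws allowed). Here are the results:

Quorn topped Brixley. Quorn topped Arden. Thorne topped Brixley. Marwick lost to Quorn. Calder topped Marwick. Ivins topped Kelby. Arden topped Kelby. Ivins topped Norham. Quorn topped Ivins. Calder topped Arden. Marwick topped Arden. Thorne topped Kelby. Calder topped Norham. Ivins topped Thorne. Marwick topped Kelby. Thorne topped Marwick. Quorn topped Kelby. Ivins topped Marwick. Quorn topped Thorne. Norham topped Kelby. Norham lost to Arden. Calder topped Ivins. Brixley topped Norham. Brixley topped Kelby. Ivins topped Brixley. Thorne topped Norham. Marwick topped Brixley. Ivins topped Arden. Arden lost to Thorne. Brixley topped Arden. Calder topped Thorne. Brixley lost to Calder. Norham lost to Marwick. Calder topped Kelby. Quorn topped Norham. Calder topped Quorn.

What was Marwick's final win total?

Marwick's results: beat Kelby, Norham, Arden, Brixley; lost to Calder, Thorne, Quorn, Ivins.
That is 4 wins.

4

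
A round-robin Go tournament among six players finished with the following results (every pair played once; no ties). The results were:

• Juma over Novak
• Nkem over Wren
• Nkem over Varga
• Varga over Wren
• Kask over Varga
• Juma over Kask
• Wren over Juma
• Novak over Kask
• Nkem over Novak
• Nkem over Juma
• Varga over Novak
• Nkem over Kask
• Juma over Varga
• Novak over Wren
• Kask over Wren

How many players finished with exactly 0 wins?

Win totals: Wren 1, Novak 2, Juma 3, Varga 2, Nkem 5, Kask 2.
No player has exactly 0 wins.

0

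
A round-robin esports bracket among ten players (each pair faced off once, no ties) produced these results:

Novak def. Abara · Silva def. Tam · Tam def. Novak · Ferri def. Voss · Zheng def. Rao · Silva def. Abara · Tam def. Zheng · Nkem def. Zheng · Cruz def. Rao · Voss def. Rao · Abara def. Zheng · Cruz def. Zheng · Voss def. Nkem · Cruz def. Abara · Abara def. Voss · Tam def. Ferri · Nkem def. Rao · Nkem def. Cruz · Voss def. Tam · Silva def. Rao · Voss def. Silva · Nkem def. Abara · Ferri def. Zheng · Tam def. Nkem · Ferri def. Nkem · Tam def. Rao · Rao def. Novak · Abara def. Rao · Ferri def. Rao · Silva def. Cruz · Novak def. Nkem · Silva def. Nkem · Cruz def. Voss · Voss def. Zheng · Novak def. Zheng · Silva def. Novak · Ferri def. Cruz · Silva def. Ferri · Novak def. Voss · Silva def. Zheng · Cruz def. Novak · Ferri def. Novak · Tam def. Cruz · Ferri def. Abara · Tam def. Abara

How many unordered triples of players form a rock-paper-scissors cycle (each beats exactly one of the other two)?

Win totals: Cruz 5, Tam 7, Ferri 7, Voss 5, Abara 3, Zheng 1, Novak 4, Nkem 4, Silva 8, Rao 1.
A player with w wins dominates both others in C(w,2) triples; summing gives 10 + 21 + 21 + 10 + 3 + 0 + 6 + 6 + 28 + 0 = 105 transitive triples.
Total triples C(10,3) = 120, so cyclic triples = 120 − 105 = 15.

15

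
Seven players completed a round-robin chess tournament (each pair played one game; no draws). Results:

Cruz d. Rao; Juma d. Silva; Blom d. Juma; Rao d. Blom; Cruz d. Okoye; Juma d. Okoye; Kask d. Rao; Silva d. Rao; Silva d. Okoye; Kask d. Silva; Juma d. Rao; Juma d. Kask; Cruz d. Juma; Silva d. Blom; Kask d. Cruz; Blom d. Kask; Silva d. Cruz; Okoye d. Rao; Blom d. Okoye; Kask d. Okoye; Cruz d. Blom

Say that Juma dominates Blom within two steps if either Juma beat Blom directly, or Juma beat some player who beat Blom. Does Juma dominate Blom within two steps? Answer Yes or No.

Yes

Juma did not beat Blom directly.
Juma beat Okoye, Rao, Kask, Silva. Of those, Rao beat Blom.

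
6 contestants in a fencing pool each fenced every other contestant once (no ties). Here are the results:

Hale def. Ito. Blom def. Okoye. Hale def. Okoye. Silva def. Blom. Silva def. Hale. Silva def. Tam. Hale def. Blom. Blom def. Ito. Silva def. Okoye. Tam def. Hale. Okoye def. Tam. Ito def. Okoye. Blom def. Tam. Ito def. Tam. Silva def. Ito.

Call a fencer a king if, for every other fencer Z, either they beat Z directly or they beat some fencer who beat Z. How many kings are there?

Okoye cannot reach Blom, Ito, Silva in two steps.
Blom cannot reach Silva in two steps.
Ito cannot reach Blom, Silva in two steps.
Tam cannot reach Silva in two steps.
Silva reaches everyone (king).
Hale cannot reach Silva in two steps.
Kings: Silva — 1.

1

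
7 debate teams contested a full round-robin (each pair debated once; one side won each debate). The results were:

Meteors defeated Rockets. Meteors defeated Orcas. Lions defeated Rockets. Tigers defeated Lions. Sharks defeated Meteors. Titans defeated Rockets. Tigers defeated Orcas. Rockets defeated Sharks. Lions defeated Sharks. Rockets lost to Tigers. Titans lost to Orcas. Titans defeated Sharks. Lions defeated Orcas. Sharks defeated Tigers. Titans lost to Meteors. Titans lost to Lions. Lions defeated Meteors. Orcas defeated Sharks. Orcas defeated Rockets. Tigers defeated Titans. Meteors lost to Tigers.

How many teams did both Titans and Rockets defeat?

1

Titans beat: Sharks, Rockets.
Rockets beat: Sharks.
Both beat: Sharks — 1.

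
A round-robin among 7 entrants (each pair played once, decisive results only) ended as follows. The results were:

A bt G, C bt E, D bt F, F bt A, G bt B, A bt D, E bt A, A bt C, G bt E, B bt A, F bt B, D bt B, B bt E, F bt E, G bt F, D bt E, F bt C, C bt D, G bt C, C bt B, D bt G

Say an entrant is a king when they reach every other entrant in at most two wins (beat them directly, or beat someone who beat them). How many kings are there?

A reaches everyone (king).
B cannot reach F in two steps.
C reaches everyone (king).
D reaches everyone (king).
E cannot reach B, F in two steps.
F reaches everyone (king).
G reaches everyone (king).
Kings: A, C, D, F, G — 5.

5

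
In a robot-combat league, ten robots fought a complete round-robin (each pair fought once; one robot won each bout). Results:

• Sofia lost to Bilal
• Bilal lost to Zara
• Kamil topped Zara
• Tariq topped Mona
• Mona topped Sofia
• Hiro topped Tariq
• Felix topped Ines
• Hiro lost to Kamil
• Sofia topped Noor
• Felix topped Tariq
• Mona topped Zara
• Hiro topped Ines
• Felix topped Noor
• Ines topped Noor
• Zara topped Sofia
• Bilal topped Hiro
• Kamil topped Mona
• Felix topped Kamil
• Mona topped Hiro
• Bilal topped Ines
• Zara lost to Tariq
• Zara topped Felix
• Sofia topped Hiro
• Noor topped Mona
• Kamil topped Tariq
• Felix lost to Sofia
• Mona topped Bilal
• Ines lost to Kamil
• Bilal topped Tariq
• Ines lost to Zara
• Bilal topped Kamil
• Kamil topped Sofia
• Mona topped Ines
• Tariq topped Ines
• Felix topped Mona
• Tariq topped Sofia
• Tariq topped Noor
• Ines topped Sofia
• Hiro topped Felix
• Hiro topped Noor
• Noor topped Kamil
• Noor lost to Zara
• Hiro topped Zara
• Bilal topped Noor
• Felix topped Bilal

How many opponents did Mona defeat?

Mona's results: beat Ines, Zara, Hiro, Sofia, Bilal; lost to Kamil, Felix, Noor, Tariq.
That is 5 wins.

5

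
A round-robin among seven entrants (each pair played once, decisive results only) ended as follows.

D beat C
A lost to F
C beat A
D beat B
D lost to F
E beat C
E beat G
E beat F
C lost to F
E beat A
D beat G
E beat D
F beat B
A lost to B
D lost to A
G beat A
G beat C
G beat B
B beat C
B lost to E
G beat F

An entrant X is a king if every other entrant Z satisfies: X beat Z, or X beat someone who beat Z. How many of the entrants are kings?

1

A cannot reach E, F in two steps.
B cannot reach E, F, G in two steps.
C cannot reach B, E, F, G in two steps.
D cannot reach E in two steps.
E reaches everyone (king).
F cannot reach E in two steps.
G cannot reach E in two steps.
Kings: E — 1.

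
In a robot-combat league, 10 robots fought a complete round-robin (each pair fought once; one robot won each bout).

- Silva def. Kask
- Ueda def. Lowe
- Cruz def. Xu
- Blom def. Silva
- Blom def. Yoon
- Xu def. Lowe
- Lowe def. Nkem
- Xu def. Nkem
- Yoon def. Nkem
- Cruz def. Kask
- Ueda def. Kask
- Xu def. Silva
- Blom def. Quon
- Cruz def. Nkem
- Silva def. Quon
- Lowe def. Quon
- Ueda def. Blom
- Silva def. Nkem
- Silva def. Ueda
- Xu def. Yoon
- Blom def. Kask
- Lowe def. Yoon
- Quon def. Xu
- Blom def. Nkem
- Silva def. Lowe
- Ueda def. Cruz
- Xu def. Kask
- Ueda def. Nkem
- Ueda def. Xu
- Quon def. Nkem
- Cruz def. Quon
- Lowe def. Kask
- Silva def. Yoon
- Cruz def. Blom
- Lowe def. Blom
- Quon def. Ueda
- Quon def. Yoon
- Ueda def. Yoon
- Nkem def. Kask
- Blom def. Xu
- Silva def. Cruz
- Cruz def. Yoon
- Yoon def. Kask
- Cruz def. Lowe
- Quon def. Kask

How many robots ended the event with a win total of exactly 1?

Win totals: Yoon 2, Nkem 1, Ueda 7, Kask 0, Silva 7, Xu 5, Quon 5, Cruz 7, Blom 6, Lowe 5.
Exactly 1: Nkem — 1 robot.

1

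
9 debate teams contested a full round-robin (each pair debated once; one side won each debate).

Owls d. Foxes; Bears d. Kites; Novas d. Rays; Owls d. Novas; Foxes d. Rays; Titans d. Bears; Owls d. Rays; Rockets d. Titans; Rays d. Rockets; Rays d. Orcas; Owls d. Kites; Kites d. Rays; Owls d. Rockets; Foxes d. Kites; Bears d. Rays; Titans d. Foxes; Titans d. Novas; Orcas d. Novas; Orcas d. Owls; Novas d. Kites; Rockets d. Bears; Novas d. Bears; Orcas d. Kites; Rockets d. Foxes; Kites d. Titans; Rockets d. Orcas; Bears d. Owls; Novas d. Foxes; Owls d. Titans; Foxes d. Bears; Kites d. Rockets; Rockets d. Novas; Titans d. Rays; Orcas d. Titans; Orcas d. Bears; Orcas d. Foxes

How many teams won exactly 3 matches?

3

Win totals: Rays 2, Orcas 6, Titans 4, Kites 3, Rockets 5, Novas 4, Bears 3, Owls 6, Foxes 3.
Exactly 3: Kites, Bears, Foxes — 3 teams.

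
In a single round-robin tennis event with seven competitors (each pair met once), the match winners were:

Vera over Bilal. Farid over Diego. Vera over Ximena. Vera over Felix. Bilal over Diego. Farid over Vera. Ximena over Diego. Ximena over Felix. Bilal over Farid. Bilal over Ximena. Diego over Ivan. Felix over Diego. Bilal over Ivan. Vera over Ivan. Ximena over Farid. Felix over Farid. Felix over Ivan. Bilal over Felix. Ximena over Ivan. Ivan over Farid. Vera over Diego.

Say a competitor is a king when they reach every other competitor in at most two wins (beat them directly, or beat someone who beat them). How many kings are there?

3

Diego cannot reach Felix, Bilal, Vera, Ximena in two steps.
Farid reaches everyone (king).
Felix cannot reach Bilal, Ximena in two steps.
Bilal reaches everyone (king).
Vera reaches everyone (king).
Ximena cannot reach Bilal in two steps.
Ivan cannot reach Felix, Bilal, Ximena in two steps.
Kings: Farid, Bilal, Vera — 3.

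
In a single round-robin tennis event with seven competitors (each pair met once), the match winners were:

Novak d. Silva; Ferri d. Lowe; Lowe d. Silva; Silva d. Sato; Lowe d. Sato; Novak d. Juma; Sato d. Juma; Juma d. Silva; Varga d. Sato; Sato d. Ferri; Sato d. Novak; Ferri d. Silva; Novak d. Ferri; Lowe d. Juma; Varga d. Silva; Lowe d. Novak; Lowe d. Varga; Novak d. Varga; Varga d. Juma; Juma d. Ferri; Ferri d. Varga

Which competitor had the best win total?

Win totals: Sato 3, Silva 1, Varga 3, Novak 4, Ferri 3, Juma 2, Lowe 5.
Lowe leads with 5 wins (next highest: 4).

Lowe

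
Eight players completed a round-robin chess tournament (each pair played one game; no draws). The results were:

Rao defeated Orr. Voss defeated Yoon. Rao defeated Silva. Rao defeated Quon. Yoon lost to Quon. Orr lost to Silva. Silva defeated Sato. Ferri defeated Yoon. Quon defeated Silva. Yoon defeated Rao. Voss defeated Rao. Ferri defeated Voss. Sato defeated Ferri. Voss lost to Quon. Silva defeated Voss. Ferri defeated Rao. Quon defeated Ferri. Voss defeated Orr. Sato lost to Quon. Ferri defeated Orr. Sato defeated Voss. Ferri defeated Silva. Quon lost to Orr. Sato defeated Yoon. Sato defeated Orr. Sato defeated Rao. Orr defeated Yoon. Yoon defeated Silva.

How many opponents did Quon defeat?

5

Quon's results: beat Silva, Ferri, Voss, Yoon, Sato; lost to Rao, Orr.
That is 5 wins.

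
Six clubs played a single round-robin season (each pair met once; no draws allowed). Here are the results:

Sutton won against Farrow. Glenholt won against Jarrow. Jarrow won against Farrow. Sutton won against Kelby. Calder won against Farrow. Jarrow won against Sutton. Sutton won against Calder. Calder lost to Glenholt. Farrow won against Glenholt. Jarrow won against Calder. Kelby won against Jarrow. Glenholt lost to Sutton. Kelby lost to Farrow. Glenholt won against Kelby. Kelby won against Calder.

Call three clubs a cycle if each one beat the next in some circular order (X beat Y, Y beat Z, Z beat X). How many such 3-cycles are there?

6

Of the C(6,3) = 20 triples, the cyclic ones are: {Glenholt, Sutton, Jarrow}; {Glenholt, Calder, Farrow}; {Glenholt, Jarrow, Farrow}; {Sutton, Jarrow, Kelby}; {Calder, Farrow, Kelby}; {Jarrow, Farrow, Kelby}.
That is 6.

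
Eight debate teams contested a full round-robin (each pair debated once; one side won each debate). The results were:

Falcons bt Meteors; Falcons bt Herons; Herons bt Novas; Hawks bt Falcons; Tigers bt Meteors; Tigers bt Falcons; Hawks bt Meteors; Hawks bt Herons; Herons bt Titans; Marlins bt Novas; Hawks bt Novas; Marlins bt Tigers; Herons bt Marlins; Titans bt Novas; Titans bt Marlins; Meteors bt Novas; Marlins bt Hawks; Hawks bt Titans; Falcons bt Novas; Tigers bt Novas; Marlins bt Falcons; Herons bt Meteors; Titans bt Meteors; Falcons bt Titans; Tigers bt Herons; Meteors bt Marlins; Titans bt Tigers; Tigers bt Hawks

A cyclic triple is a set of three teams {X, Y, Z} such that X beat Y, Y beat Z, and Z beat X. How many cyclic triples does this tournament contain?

Win totals: Meteors 2, Falcons 4, Hawks 5, Tigers 5, Herons 4, Marlins 4, Titans 4, Novas 0.
A team with w wins dominates both others in C(w,2) triples; summing gives 1 + 6 + 10 + 10 + 6 + 6 + 6 + 0 = 45 transitive triples.
Total triples C(8,3) = 56, so cyclic triples = 56 − 45 = 11.

11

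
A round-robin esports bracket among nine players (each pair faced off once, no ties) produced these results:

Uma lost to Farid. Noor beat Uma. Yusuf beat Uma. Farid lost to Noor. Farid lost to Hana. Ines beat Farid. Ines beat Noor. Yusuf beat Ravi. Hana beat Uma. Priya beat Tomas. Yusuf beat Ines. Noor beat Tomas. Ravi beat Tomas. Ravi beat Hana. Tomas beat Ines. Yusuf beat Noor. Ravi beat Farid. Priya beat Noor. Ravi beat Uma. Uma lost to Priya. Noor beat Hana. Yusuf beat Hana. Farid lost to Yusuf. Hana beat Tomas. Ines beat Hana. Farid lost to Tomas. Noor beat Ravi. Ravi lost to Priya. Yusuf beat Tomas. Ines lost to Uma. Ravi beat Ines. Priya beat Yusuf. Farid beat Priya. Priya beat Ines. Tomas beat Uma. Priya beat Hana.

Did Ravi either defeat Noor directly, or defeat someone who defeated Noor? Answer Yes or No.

Yes

Ravi did not beat Noor directly.
Ravi beat Farid, Uma, Hana, Tomas, Ines. Of those, Ines beat Noor.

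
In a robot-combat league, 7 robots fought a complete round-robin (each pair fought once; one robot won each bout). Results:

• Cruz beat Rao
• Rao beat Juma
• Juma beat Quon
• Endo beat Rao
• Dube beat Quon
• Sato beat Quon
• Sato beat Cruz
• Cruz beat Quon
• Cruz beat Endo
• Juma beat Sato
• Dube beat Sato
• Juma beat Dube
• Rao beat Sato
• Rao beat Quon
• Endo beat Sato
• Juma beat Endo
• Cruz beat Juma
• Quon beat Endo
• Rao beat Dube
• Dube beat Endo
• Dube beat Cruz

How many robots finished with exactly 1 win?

1

Win totals: Dube 4, Quon 1, Juma 4, Cruz 4, Sato 2, Endo 2, Rao 4.
Exactly 1: Quon — 1 robot.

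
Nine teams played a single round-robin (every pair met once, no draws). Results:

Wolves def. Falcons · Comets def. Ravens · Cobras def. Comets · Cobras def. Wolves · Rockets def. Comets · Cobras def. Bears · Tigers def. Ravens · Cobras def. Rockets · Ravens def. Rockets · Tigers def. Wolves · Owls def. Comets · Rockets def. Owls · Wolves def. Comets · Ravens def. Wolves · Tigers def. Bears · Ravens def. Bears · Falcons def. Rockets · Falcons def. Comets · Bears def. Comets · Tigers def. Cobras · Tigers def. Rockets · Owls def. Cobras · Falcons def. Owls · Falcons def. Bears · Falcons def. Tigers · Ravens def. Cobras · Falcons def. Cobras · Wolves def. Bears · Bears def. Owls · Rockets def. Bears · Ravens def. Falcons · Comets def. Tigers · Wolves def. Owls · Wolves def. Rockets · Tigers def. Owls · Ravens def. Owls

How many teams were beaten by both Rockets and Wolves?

Rockets beat: Comets, Owls, Bears.
Wolves beat: Falcons, Rockets, Comets, Owls, Bears.
Both beat: Comets, Owls, Bears — 3.

3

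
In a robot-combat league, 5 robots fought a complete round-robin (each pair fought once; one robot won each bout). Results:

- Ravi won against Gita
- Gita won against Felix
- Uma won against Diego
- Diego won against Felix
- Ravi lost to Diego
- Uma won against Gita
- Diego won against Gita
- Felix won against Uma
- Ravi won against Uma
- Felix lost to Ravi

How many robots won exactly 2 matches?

1

Win totals: Gita 1, Ravi 3, Felix 1, Uma 2, Diego 3.
Exactly 2: Uma — 1 robot.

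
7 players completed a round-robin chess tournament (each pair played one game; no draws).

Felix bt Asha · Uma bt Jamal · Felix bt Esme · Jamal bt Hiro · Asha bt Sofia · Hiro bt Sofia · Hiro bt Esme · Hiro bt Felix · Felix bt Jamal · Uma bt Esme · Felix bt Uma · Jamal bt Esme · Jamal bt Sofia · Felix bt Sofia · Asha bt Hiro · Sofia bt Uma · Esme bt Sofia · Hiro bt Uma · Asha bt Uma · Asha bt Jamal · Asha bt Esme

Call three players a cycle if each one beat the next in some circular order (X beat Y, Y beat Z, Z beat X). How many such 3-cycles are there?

5

Win totals: Felix 5, Jamal 3, Sofia 1, Asha 5, Uma 2, Esme 1, Hiro 4.
A player with w wins dominates both others in C(w,2) triples; summing gives 10 + 3 + 0 + 10 + 1 + 0 + 6 = 30 transitive triples.
Total triples C(7,3) = 35, so cyclic triples = 35 − 30 = 5.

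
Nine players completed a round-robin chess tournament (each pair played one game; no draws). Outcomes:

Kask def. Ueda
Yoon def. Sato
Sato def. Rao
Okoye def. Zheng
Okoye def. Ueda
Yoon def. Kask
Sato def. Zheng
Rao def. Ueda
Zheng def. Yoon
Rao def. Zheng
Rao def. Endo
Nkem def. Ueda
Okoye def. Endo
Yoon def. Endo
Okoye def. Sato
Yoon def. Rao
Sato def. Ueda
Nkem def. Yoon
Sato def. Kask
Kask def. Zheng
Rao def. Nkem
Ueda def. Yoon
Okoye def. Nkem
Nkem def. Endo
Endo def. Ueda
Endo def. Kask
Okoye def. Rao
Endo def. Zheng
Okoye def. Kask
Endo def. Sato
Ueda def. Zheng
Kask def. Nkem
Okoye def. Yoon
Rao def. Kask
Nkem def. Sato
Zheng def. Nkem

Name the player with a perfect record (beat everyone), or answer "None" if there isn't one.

Okoye has 8 wins out of 8 opponents — a perfect record.

Okoye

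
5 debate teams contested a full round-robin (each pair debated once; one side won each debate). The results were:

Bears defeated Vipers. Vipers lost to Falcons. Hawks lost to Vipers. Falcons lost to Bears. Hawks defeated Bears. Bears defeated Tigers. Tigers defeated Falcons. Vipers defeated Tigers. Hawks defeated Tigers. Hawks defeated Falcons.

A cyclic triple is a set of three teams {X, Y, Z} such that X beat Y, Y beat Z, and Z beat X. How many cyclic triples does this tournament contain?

3

Win totals: Hawks 3, Falcons 1, Bears 3, Tigers 1, Vipers 2.
A team with w wins dominates both others in C(w,2) triples; summing gives 3 + 0 + 3 + 0 + 1 = 7 transitive triples.
Total triples C(5,3) = 10, so cyclic triples = 10 − 7 = 3.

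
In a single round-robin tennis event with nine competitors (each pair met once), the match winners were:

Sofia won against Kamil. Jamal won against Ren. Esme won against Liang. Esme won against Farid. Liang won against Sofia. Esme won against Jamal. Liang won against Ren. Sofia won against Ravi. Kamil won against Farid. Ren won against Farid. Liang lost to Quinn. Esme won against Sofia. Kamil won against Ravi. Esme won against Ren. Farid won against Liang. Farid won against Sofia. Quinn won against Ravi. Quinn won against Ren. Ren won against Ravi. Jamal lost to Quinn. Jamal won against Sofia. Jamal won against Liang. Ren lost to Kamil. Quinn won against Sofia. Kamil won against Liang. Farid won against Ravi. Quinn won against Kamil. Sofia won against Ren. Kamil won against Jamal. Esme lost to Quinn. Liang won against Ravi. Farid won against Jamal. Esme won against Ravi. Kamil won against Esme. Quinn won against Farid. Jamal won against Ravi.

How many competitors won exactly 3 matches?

2

Win totals: Quinn 8, Esme 6, Liang 3, Farid 4, Ravi 0, Jamal 4, Sofia 3, Ren 2, Kamil 6.
Exactly 3: Liang, Sofia — 2 competitors.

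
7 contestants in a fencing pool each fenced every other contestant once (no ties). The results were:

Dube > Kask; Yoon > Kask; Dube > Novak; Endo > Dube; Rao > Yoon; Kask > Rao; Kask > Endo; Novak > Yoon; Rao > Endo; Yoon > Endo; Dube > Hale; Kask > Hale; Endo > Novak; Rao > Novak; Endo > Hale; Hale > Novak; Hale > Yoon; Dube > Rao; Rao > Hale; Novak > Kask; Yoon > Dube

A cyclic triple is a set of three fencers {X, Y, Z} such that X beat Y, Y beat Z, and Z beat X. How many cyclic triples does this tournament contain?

Win totals: Rao 4, Hale 2, Dube 4, Endo 3, Kask 3, Novak 2, Yoon 3.
A fencer with w wins dominates both others in C(w,2) triples; summing gives 6 + 1 + 6 + 3 + 3 + 1 + 3 = 23 transitive triples.
Total triples C(7,3) = 35, so cyclic triples = 35 − 23 = 12.

12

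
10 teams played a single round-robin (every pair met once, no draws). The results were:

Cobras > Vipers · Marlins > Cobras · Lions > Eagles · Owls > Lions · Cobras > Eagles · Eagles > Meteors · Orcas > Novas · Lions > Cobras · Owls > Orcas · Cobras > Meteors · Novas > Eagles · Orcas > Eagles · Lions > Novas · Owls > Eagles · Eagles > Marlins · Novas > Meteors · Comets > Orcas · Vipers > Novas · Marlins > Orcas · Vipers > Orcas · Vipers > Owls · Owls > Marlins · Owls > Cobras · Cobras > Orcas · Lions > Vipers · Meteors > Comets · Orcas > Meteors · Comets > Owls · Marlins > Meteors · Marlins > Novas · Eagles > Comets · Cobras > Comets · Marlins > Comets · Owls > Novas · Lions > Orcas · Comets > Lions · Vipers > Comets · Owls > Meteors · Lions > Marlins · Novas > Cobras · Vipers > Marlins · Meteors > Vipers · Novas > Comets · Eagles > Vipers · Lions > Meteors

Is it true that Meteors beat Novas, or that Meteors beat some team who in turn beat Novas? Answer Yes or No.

Yes

Meteors did not beat Novas directly.
Meteors beat Comets, Vipers. Of those, Vipers beat Novas.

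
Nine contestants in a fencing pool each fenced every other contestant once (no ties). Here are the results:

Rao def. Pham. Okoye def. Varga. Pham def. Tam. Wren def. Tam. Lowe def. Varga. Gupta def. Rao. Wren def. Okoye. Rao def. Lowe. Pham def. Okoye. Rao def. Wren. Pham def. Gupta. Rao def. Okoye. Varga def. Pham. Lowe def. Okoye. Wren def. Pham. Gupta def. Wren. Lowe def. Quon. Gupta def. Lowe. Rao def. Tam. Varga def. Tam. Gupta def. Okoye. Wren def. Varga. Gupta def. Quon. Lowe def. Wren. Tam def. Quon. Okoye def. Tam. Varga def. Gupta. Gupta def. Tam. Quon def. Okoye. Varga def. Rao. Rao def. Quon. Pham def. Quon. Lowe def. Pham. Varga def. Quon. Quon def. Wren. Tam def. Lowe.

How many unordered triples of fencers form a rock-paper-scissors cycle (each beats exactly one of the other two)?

Win totals: Tam 2, Pham 4, Okoye 2, Varga 5, Wren 4, Lowe 5, Gupta 6, Quon 2, Rao 6.
A fencer with w wins dominates both others in C(w,2) triples; summing gives 1 + 6 + 1 + 10 + 6 + 10 + 15 + 1 + 15 = 65 transitive triples.
Total triples C(9,3) = 84, so cyclic triples = 84 − 65 = 19.

19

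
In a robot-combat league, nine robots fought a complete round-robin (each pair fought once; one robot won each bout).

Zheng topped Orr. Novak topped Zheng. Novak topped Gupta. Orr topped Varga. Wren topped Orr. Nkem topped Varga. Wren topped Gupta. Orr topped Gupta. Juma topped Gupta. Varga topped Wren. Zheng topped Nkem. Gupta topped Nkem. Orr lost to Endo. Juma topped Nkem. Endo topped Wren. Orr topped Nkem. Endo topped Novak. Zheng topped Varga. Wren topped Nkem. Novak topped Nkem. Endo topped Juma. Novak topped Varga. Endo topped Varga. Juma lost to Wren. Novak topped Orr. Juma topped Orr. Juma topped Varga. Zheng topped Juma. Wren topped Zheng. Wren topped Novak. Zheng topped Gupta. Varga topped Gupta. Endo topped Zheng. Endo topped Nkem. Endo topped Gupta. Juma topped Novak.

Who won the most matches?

Endo

Win totals: Gupta 1, Zheng 5, Novak 5, Nkem 1, Juma 5, Varga 2, Orr 3, Endo 8, Wren 6.
Endo leads with 8 wins (next highest: 6).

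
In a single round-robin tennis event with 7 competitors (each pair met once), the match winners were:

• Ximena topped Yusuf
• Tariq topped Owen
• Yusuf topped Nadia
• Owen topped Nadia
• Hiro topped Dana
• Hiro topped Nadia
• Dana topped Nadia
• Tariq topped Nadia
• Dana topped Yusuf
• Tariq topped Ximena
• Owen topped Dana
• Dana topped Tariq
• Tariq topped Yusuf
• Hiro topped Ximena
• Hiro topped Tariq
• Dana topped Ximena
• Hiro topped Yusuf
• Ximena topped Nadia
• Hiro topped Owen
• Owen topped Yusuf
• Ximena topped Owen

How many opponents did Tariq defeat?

Tariq's results: beat Owen, Ximena, Nadia, Yusuf; lost to Dana, Hiro.
That is 4 wins.

4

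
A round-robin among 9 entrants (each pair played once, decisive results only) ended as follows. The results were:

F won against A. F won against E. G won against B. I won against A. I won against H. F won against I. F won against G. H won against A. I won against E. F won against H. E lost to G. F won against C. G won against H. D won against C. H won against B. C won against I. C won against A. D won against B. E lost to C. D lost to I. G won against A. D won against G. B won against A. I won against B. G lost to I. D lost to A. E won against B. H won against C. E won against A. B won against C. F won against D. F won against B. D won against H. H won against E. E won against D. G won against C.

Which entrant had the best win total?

Win totals: A 1, B 2, C 3, D 4, E 3, F 8, G 5, H 4, I 6.
F leads with 8 wins (next highest: 6).

F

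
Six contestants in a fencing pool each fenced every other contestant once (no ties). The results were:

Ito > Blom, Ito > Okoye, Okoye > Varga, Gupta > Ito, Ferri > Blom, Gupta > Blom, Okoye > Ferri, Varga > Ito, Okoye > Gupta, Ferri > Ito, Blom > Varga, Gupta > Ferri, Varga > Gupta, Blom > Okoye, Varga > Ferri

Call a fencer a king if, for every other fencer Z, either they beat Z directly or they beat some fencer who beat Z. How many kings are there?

5

Varga reaches everyone (king).
Blom reaches everyone (king).
Ito reaches everyone (king).
Ferri cannot reach Gupta in two steps.
Okoye reaches everyone (king).
Gupta reaches everyone (king).
Kings: Varga, Blom, Ito, Okoye, Gupta — 5.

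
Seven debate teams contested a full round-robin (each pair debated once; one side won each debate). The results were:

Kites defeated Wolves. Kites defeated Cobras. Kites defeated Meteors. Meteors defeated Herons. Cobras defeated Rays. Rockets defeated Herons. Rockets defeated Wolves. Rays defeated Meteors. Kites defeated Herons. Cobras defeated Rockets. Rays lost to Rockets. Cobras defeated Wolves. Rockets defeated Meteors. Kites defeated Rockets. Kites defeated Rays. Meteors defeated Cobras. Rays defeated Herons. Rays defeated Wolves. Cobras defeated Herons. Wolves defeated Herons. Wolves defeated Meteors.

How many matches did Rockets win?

4

Rockets' results: beat Meteors, Wolves, Herons, Rays; lost to Kites, Cobras.
That is 4 wins.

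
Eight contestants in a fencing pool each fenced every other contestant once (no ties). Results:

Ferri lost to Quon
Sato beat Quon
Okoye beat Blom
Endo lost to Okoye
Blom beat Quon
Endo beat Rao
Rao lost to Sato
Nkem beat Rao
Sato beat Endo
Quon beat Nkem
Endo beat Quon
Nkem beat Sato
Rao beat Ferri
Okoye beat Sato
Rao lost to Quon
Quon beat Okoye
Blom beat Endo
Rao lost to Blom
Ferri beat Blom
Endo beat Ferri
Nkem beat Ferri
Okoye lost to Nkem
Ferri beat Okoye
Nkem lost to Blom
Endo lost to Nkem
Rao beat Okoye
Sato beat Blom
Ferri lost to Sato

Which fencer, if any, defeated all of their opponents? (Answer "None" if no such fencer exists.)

None

Highest win total is Sato with 5 (out of 7 possible).
Sato lost to Okoye, Nkem, so no fencer went undefeated.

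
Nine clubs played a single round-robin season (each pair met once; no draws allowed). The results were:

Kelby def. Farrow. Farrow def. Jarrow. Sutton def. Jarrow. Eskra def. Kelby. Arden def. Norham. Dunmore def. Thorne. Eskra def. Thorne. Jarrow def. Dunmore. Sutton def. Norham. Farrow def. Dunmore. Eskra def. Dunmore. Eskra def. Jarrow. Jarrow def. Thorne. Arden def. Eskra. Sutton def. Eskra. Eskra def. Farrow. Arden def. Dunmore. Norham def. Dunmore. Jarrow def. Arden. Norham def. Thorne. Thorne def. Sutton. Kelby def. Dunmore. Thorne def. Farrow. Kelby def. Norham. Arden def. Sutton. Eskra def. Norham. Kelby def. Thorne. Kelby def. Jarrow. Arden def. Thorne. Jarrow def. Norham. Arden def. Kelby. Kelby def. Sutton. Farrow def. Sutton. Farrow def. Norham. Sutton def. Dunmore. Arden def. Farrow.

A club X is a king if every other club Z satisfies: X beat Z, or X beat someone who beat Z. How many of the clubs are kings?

5

Kelby reaches everyone (king).
Dunmore cannot reach Kelby, Arden, Norham, Jarrow, Eskra in two steps.
Arden reaches everyone (king).
Norham cannot reach Kelby, Arden, Jarrow, Eskra in two steps.
Jarrow reaches everyone (king).
Sutton reaches everyone (king).
Farrow cannot reach Kelby in two steps.
Thorne cannot reach Kelby, Arden in two steps.
Eskra reaches everyone (king).
Kings: Kelby, Arden, Jarrow, Sutton, Eskra — 5.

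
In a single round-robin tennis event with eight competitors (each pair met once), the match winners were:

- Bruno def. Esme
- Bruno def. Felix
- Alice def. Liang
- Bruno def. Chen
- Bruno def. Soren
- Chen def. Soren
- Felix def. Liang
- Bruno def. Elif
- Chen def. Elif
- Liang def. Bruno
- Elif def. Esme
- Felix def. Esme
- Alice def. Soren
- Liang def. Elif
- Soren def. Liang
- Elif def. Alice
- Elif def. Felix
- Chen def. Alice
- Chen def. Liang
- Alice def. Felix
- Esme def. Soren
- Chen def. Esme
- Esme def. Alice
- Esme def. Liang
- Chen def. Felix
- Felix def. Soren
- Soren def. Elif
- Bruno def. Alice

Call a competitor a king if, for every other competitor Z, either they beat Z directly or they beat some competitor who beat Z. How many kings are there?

Chen reaches everyone (king).
Alice cannot reach Chen in two steps.
Elif cannot reach Chen, Bruno in two steps.
Soren cannot reach Chen in two steps.
Esme cannot reach Chen in two steps.
Bruno reaches everyone (king).
Felix cannot reach Chen in two steps.
Liang reaches everyone (king).
Kings: Chen, Bruno, Liang — 3.

3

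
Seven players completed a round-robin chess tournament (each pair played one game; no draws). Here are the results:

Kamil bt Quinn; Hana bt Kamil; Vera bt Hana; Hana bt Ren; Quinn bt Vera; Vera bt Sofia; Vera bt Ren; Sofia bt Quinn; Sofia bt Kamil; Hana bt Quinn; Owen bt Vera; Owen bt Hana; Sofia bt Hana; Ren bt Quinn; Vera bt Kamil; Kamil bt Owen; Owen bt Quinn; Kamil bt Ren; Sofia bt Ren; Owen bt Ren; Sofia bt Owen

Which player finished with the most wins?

Win totals: Ren 1, Quinn 1, Sofia 5, Hana 3, Kamil 3, Vera 4, Owen 4.
Sofia leads with 5 wins (next highest: 4).

Sofia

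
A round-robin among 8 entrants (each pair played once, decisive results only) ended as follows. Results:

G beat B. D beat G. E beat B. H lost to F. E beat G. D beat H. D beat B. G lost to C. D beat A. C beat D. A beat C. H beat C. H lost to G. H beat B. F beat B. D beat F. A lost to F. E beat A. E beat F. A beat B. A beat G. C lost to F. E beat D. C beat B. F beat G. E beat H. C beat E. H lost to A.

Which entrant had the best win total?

E

Win totals: A 4, B 0, C 4, D 5, E 6, F 5, G 2, H 2.
E leads with 6 wins (next highest: 5).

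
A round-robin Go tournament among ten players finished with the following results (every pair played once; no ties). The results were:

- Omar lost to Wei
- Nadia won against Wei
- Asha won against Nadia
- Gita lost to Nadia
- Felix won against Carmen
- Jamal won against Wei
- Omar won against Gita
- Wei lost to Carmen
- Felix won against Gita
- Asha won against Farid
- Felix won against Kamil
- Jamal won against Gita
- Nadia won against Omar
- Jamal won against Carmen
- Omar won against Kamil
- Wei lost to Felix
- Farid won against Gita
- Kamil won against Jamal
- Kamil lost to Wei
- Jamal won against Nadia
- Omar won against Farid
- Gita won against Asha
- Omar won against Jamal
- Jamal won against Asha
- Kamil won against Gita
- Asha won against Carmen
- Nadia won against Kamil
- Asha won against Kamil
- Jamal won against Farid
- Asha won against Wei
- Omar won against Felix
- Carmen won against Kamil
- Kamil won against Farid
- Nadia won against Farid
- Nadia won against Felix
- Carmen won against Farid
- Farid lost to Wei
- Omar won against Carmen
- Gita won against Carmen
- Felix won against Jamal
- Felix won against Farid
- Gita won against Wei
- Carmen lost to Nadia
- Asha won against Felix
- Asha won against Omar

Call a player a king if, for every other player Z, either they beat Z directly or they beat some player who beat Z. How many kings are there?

5

Omar reaches everyone (king).
Felix reaches everyone (king).
Carmen cannot reach Felix, Asha, Nadia in two steps.
Gita cannot reach Jamal in two steps.
Asha reaches everyone (king).
Nadia reaches everyone (king).
Farid cannot reach Omar, Felix, Nadia, Jamal, Kamil in two steps.
Jamal reaches everyone (king).
Wei cannot reach Asha, Nadia in two steps.
Kamil cannot reach Omar, Felix in two steps.
Kings: Omar, Felix, Asha, Nadia, Jamal — 5.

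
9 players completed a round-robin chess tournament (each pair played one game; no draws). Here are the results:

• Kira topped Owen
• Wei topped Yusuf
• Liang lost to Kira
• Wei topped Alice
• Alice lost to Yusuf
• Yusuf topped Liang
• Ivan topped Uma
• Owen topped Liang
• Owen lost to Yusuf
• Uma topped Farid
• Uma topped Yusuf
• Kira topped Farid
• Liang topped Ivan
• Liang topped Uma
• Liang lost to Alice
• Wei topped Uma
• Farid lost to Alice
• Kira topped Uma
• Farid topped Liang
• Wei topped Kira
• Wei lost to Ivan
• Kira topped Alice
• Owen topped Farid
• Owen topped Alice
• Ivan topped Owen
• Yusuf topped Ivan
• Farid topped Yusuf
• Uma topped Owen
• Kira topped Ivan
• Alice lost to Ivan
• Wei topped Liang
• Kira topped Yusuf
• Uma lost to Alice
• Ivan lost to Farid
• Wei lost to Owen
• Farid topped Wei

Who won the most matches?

Win totals: Farid 4, Wei 5, Owen 4, Uma 3, Alice 3, Yusuf 4, Kira 7, Liang 2, Ivan 4.
Kira leads with 7 wins (next highest: 5).

Kira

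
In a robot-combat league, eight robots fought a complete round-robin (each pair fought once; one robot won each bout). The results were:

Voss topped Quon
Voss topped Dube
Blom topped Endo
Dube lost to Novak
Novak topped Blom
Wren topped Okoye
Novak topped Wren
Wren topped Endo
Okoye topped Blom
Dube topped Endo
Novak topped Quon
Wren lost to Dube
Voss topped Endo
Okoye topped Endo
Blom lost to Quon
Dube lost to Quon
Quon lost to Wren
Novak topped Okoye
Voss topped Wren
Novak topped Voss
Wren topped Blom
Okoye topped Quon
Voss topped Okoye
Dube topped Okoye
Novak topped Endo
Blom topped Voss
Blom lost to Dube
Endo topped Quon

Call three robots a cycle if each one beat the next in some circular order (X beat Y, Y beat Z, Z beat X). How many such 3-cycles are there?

Win totals: Wren 4, Okoye 3, Novak 7, Endo 1, Dube 4, Blom 2, Voss 5, Quon 2.
A robot with w wins dominates both others in C(w,2) triples; summing gives 6 + 3 + 21 + 0 + 6 + 1 + 10 + 1 = 48 transitive triples.
Total triples C(8,3) = 56, so cyclic triples = 56 − 48 = 8.

8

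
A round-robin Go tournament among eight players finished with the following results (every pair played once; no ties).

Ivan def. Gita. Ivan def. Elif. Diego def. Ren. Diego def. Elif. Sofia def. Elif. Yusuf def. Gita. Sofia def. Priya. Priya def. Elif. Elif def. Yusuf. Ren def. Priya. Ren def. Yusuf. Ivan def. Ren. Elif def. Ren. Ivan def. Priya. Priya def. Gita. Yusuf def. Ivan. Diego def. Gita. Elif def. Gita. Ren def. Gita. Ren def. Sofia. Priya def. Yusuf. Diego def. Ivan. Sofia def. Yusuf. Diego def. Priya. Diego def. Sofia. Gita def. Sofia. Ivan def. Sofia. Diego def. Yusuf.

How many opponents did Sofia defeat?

Sofia's results: beat Priya, Elif, Yusuf; lost to Ren, Diego, Gita, Ivan.
That is 3 wins.

3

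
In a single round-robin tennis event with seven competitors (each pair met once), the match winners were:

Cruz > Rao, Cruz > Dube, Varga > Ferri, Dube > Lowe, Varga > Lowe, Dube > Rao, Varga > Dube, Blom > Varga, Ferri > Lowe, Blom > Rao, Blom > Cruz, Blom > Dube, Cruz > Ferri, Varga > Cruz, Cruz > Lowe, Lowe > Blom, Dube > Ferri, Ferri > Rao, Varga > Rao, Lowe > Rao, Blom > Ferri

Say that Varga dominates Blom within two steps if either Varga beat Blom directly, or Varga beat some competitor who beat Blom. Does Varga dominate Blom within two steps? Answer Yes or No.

Yes

Varga did not beat Blom directly.
Varga beat Cruz, Lowe, Dube, Ferri, Rao. Of those, Lowe beat Blom.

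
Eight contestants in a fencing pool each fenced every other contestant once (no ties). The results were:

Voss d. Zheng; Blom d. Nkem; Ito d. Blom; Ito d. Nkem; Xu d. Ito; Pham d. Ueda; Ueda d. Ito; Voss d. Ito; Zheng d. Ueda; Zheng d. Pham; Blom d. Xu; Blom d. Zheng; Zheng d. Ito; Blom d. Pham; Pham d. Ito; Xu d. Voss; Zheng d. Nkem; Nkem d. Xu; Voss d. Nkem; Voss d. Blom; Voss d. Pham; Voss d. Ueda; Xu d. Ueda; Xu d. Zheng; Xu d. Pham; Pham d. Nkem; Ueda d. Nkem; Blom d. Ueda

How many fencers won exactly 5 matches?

Win totals: Ueda 2, Blom 5, Zheng 4, Ito 2, Voss 6, Pham 3, Xu 5, Nkem 1.
Exactly 5: Blom, Xu — 2 fencers.

2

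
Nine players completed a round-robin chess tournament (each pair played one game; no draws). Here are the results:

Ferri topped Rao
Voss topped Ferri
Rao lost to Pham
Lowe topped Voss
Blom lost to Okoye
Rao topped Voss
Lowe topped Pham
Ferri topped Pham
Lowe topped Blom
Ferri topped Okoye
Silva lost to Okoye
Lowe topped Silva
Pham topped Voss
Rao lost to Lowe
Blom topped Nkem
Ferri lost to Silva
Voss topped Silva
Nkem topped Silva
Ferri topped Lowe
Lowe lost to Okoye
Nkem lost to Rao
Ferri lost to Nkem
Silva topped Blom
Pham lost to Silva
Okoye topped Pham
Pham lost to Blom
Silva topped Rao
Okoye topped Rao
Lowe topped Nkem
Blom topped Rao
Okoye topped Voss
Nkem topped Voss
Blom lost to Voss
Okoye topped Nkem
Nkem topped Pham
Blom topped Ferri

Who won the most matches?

Okoye

Win totals: Rao 2, Voss 3, Silva 4, Nkem 4, Lowe 6, Ferri 4, Okoye 7, Blom 4, Pham 2.
Okoye leads with 7 wins (next highest: 6).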